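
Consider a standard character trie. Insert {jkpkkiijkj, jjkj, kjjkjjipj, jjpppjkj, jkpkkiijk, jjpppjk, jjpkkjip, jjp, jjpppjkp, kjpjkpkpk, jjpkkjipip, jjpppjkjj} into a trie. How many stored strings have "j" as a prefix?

10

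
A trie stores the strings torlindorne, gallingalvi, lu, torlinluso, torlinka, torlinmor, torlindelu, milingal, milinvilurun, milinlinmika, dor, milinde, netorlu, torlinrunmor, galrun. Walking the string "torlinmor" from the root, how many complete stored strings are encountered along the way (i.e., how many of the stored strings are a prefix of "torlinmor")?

1

Check each prefix of "torlinmor" against the stored set — each match is an end-marker on the path.
Prefixes of the query that are stored words: "torlinmor"
Count: 1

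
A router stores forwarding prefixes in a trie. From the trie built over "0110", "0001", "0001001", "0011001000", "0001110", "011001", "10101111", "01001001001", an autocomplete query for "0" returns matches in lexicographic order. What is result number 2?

0001001

Filter for "0…" and sort: "0001", "0001001", "0001110", "0011001000", "01001001001", "0110", "011001"
The 2nd is 0001001.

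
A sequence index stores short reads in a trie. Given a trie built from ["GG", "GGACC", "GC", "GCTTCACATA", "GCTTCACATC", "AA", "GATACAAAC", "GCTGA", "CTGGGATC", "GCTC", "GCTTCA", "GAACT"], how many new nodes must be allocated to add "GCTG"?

Every character of "GCTG" already lies on an existing path (it is a prefix of some stored word).
No new nodes are needed: 0.

0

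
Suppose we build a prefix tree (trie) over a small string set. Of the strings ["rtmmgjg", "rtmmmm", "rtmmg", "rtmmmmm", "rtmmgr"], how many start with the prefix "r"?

Filter for entries beginning with "r":
Matches: "rtmmg", "rtmmgjg", "rtmmgr", "rtmmmm", "rtmmmmm"
Count: 5

5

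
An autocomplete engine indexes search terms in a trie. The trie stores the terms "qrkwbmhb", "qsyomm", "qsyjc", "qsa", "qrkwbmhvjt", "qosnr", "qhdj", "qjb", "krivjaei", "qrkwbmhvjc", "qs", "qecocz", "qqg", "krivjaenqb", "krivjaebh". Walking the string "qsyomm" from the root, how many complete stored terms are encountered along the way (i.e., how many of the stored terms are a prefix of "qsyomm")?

2

Walk "qsyomm" from the root; an end-of-word marker is hit whenever a stored word is a prefix of "qsyomm".
Prefixes of the query that are stored words: "qs", "qsyomm"
Count: 2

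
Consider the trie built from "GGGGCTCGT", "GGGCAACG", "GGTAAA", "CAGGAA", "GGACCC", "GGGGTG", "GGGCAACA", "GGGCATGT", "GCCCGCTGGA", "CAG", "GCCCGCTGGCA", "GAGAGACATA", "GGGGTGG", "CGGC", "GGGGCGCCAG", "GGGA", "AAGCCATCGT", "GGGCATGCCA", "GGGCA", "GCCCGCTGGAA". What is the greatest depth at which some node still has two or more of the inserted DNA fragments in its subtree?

10

Look for the deepest trie node that still has at least two words in its subtree.
e.g. "GCCCGCTGGA" and "GCCCGCTGGAA" share the prefix "GCCCGCTGGA" of length 10; no pair shares a longer one.
Longest shared-prefix length: 10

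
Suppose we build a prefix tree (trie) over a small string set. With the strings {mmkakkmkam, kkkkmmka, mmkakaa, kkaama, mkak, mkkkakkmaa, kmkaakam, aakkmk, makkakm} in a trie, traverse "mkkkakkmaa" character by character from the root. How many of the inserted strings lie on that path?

1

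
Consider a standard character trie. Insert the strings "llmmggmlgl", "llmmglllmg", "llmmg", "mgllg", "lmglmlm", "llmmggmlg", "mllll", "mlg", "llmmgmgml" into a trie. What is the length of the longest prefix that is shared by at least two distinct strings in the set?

Equivalently: take the maximum, over all pairs, of their longest common prefix length.
e.g. "llmmggmlg" and "llmmggmlgl" share the prefix "llmmggmlg" of length 9; no pair shares a longer one.
Longest shared-prefix length: 9

9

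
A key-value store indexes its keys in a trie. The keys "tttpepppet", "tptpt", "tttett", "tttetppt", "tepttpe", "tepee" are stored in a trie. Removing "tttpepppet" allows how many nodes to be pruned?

7

Walk "tttpepppet" from the leaf back toward the root, removing each node that no remaining word uses.
The suffix "pepppet" (7 nodes) is used only by "tttpepppet"; the node for "ttt" still has the child "e", so pruning stops there.
Nodes removed: 7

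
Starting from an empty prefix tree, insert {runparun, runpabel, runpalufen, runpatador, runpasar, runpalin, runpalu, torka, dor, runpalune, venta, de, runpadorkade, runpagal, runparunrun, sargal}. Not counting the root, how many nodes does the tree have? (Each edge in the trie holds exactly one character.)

61

Insert word by word; a character creates a node only if that edge doesn't already exist:
  "runparun" → 8 new (r, u, n, p, a, r, u, n)
  "runpabel" → prefix "runpa" already present; 3 new (b, e, l)
  "runpalufen" → prefix "runpa" already present; 5 new (l, u, f, e, n)
  "runpatador" → prefix "runpa" already present; 5 new (t, a, d, o, r)
  "runpasar" → prefix "runpa" already present; 3 new (s, a, r)
  "runpalin" → prefix "runpal" already present; 2 new (i, n)
  "runpalu" → prefix "runpalu" already present; 0 new (none)
  "torka" → 5 new (t, o, r, k, a)
  "dor" → 3 new (d, o, r)
  "runpalune" → prefix "runpalu" already present; 2 new (n, e)
  "venta" → 5 new (v, e, n, t, a)
  "de" → prefix "d" already present; 1 new (e)
  "runpadorkade" → prefix "runpa" already present; 7 new (d, o, r, k, a, d, e)
  "runpagal" → prefix "runpa" already present; 3 new (g, a, l)
  "runparunrun" → prefix "runparun" already present; 3 new (r, u, n)
  "sargal" → 6 new (s, a, r, g, a, l)
Total nodes = 8 + 3 + 5 + 5 + 3 + 2 + 0 + 5 + 3 + 2 + 5 + 1 + 7 + 3 + 3 + 6 = 61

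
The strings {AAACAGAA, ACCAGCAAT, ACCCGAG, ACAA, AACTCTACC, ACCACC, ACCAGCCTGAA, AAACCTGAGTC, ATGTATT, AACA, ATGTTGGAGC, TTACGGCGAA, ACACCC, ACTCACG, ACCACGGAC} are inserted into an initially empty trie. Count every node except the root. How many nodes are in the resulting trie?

Trace insertions, counting only characters that open a new branch:
  "AAACAGAA" → 8 new (A, A, A, C, A, G, A, A)
  "ACCAGCAAT" → prefix "A" already present; 8 new (C, C, A, G, C, A, A, T)
  "ACCCGAG" → prefix "ACC" already present; 4 new (C, G, A, G)
  "ACAA" → prefix "AC" already present; 2 new (A, A)
  "AACTCTACC" → prefix "AA" already present; 7 new (C, T, C, T, A, C, C)
  "ACCACC" → prefix "ACCA" already present; 2 new (C, C)
  "ACCAGCCTGAA" → prefix "ACCAGC" already present; 5 new (C, T, G, A, A)
  "AAACCTGAGTC" → prefix "AAAC" already present; 7 new (C, T, G, A, G, T, C)
  "ATGTATT" → prefix "A" already present; 6 new (T, G, T, A, T, T)
  "AACA" → prefix "AAC" already present; 1 new (A)
  "ATGTTGGAGC" → prefix "ATGT" already present; 6 new (T, G, G, A, G, C)
  "TTACGGCGAA" → 10 new (T, T, A, C, G, G, C, G, A, A)
  "ACACCC" → prefix "ACA" already present; 3 new (C, C, C)
  "ACTCACG" → prefix "AC" already present; 5 new (T, C, A, C, G)
  "ACCACGGAC" → prefix "ACCAC" already present; 4 new (G, G, A, C)
Total nodes = 8 + 8 + 4 + 2 + 7 + 2 + 5 + 7 + 6 + 1 + 6 + 10 + 3 + 5 + 4 = 78

78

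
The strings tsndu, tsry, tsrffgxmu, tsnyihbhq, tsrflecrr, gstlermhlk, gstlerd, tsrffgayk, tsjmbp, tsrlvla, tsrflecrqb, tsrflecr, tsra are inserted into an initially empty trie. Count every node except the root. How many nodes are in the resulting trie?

Insert word by word; a character creates a node only if that edge doesn't already exist:
  "tsndu" → 5 new (t, s, n, d, u)
  "tsry" → prefix "ts" already present; 2 new (r, y)
  "tsrffgxmu" → prefix "tsr" already present; 6 new (f, f, g, x, m, u)
  "tsnyihbhq" → prefix "tsn" already present; 6 new (y, i, h, b, h, q)
  "tsrflecrr" → prefix "tsrf" already present; 5 new (l, e, c, r, r)
  "gstlermhlk" → 10 new (g, s, t, l, e, r, m, h, l, k)
  "gstlerd" → prefix "gstler" already present; 1 new (d)
  "tsrffgayk" → prefix "tsrffg" already present; 3 new (a, y, k)
  "tsjmbp" → prefix "ts" already present; 4 new (j, m, b, p)
  "tsrlvla" → prefix "tsr" already present; 4 new (l, v, l, a)
  "tsrflecrqb" → prefix "tsrflecr" already present; 2 new (q, b)
  "tsrflecr" → prefix "tsrflecr" already present; 0 new (none)
  "tsra" → prefix "tsr" already present; 1 new (a)
Total nodes = 5 + 2 + 6 + 6 + 5 + 10 + 1 + 3 + 4 + 4 + 2 + 0 + 1 = 49

49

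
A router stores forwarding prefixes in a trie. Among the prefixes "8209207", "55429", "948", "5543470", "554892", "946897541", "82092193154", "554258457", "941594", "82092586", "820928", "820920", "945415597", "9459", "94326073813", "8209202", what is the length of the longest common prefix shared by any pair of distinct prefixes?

6

The deepest shared node is where two words last agree before diverging.
e.g. "820920" and "8209202" share the prefix "820920" of length 6; no pair shares a longer one.
Longest shared-prefix length: 6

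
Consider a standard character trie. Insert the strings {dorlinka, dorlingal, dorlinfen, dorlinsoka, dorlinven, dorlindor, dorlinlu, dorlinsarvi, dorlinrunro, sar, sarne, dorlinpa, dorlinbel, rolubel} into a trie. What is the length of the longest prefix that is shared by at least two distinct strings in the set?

Equivalently: take the maximum, over all pairs, of their longest common prefix length.
"dorlinsarvi" and "dorlinsoka" agree on "dorlins" (7 characters) before diverging; nothing deeper is shared.
Longest shared-prefix length: 7

7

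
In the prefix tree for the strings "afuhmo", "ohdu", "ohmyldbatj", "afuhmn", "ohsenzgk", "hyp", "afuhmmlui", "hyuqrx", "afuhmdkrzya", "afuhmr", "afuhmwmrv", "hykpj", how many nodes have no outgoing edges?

Leaves are exactly the stored words that no other stored word extends.
Those words: "afuhmdkrzya", "afuhmmlui", "afuhmn", "afuhmo", "afuhmr", "afuhmwmrv", "hykpj", "hyp", "hyuqrx", "ohdu", "ohmyldbatj", "ohsenzgk"
Leaf count: 12

12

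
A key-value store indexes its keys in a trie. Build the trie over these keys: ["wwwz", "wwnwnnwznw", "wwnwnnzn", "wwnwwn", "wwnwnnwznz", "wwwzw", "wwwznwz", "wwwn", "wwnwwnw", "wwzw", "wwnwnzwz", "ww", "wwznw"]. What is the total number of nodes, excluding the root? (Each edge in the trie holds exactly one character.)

Insert word by word; a character creates a node only if that edge doesn't already exist:
  "wwwz" → 4 new (w, w, w, z)
  "wwnwnnwznw" → prefix "ww" already present; 8 new (n, w, n, n, w, z, n, w)
  "wwnwnnzn" → prefix "wwnwnn" already present; 2 new (z, n)
  "wwnwwn" → prefix "wwnw" already present; 2 new (w, n)
  "wwnwnnwznz" → prefix "wwnwnnwzn" already present; 1 new (z)
  "wwwzw" → prefix "wwwz" already present; 1 new (w)
  "wwwznwz" → prefix "wwwz" already present; 3 new (n, w, z)
  "wwwn" → prefix "www" already present; 1 new (n)
  "wwnwwnw" → prefix "wwnwwn" already present; 1 new (w)
  "wwzw" → prefix "ww" already present; 2 new (z, w)
  "wwnwnzwz" → prefix "wwnwn" already present; 3 new (z, w, z)
  "ww" → prefix "ww" already present; 0 new (none)
  "wwznw" → prefix "wwz" already present; 2 new (n, w)
Total nodes = 4 + 8 + 2 + 2 + 1 + 1 + 3 + 1 + 1 + 2 + 3 + 0 + 2 = 30

30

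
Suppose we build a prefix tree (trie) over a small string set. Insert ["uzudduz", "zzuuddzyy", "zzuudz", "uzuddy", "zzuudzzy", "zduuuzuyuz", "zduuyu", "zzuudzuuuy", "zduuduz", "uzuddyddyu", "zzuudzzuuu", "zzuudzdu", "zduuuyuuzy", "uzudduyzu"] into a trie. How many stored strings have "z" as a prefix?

10

Traverse to the node for "z", then collect every word in that subtree.
Words under "z": zduuduz, zduuuyuuzy, zduuuzuyuz, zduuyu, zzuuddzyy, zzuudz, zzuudzdu, zzuudzuuuy, zzuudzzuuu, zzuudzzy
Count: 10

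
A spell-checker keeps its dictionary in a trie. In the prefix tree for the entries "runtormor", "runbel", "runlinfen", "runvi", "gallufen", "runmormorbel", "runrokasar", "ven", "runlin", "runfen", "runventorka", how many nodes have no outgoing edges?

Leaves are exactly the stored words that no other stored word extends.
Those words: "gallufen", "runbel", "runfen", "runlinfen", "runmormorbel", "runrokasar", "runtormor", "runventorka", "runvi", "ven"
Leaf count: 10

10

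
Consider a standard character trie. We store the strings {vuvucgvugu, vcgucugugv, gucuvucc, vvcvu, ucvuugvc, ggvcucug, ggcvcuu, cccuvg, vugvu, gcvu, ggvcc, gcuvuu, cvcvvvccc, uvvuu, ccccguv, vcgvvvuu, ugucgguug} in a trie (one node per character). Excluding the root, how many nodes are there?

Count nodes per top-level branch (shared prefixes stored once):
  'c'-branch (ccccguv, cccuvg, cvcvvvccc): 18 nodes
  'g'-branch (gcuvuu, gcvu, ggcvcuu, ggvcc, ggvcucug, gucuvucc): 28 nodes
  'u'-branch (ucvuugvc, ugucgguug, uvvuu): 20 nodes
  'v'-branch (vcgucugugv, vcgvvvuu, vugvu, vuvucgvugu, vvcvu): 31 nodes
Sum: 97

97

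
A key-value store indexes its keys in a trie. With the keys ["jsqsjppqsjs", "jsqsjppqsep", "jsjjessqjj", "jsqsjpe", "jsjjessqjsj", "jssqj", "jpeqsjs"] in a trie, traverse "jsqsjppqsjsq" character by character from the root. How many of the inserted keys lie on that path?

1

Walk "jsqsjppqsjsq" from the root; an end-of-word marker is hit whenever a stored word is a prefix of "jsqsjppqsjsq".
Prefixes of the query that are stored words: "jsqsjppqsjs"
Count: 1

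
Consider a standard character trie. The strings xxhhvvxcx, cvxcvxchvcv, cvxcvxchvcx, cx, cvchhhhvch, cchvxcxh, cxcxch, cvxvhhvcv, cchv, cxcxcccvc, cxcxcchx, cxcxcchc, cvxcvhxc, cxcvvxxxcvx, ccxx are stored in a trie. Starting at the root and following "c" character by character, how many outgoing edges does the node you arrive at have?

The children of the "c" node are the distinct next characters among strings starting with "c".
Characters that immediately follow "c" among the stored strings: {c, v, x}.
That node has 3 child edges.

3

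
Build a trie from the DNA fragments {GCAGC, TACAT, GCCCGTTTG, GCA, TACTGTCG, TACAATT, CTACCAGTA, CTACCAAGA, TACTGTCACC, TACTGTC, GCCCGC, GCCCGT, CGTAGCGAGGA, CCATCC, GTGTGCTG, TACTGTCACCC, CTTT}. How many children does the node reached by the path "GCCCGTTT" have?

Walk "GCCCGTTT" from the root, arriving at one node.
Distinct next characters after "GCCCGTTT": G.
That node has 1 child edge.

1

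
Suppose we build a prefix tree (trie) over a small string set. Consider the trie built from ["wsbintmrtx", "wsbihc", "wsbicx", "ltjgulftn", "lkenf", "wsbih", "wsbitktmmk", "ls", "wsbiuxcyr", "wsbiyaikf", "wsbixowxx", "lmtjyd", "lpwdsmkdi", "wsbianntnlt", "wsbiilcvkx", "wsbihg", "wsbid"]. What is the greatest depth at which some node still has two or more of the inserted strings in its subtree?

Look for the deepest trie node that still has at least two words in its subtree.
"wsbih" and "wsbihc" agree on "wsbih" (5 characters) before diverging; nothing deeper is shared.
Longest shared-prefix length: 5

5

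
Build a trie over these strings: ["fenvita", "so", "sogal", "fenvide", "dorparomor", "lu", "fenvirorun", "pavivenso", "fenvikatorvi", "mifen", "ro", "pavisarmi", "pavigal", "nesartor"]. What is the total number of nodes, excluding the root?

70

Insert word by word; a character creates a node only if that edge doesn't already exist:
  "fenvita" → 7 new (f, e, n, v, i, t, a)
  "so" → 2 new (s, o)
  "sogal" → prefix "so" already present; 3 new (g, a, l)
  "fenvide" → prefix "fenvi" already present; 2 new (d, e)
  "dorparomor" → 10 new (d, o, r, p, a, r, o, m, o, r)
  "lu" → 2 new (l, u)
  "fenvirorun" → prefix "fenvi" already present; 5 new (r, o, r, u, n)
  "pavivenso" → 9 new (p, a, v, i, v, e, n, s, o)
  "fenvikatorvi" → prefix "fenvi" already present; 7 new (k, a, t, o, r, v, i)
  "mifen" → 5 new (m, i, f, e, n)
  "ro" → 2 new (r, o)
  "pavisarmi" → prefix "pavi" already present; 5 new (s, a, r, m, i)
  "pavigal" → prefix "pavi" already present; 3 new (g, a, l)
  "nesartor" → 8 new (n, e, s, a, r, t, o, r)
Total nodes = 7 + 2 + 3 + 2 + 10 + 2 + 5 + 9 + 7 + 5 + 2 + 5 + 3 + 8 = 70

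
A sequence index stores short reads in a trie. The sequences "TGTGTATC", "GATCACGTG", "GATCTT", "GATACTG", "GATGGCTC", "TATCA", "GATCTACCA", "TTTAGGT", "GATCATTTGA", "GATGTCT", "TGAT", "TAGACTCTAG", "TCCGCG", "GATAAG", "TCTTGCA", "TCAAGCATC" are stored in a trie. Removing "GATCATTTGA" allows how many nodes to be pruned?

5

A node on "GATCATTTGA"'s path can go only if nothing else ends at it or branches off below it.
The suffix "TTTGA" (5 nodes) is used only by "GATCATTTGA"; the node for "GATCA" still has the child "C", so pruning stops there.
Nodes removed: 5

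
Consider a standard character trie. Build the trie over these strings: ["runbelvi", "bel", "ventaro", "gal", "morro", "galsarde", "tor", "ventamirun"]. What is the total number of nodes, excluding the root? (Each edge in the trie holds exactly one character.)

Count nodes per top-level branch (shared prefixes stored once):
  'b'-branch (bel): 3 nodes
  'g'-branch (gal, galsarde): 8 nodes
  'm'-branch (morro): 5 nodes
  'r'-branch (runbelvi): 8 nodes
  't'-branch (tor): 3 nodes
  'v'-branch (ventamirun, ventaro): 12 nodes
Sum: 39

39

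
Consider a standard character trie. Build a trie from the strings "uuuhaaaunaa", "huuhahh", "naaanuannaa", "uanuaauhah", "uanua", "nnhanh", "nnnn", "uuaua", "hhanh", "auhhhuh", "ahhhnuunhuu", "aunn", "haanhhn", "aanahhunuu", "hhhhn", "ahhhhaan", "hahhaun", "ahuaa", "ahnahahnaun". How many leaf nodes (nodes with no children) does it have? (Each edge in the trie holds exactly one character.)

Leaves are exactly the stored words that no other stored word extends.
Those words: "aanahhunuu", "ahhhhaan", "ahhhnuunhuu", "ahnahahnaun", "ahuaa", "auhhhuh", "aunn", "haanhhn", "hahhaun", "hhanh", "hhhhn", "huuhahh", "naaanuannaa", "nnhanh", "nnnn", "uanuaauhah", "uuaua", "uuuhaaaunaa"
Leaf count: 18

18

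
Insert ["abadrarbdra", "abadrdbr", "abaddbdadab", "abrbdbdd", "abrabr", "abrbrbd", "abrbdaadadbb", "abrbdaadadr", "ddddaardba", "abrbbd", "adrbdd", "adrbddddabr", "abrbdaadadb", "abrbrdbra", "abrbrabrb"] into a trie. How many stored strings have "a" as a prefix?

Walk to "a"; the words in its subtree are exactly those with that prefix.
Matches: "abaddbdadab", "abadrarbdra", "abadrdbr", "abrabr", "abrbbd", "abrbdaadadb", "abrbdaadadbb", "abrbdaadadr", "abrbdbdd", "abrbrabrb", "abrbrbd", "abrbrdbra", "adrbdd", "adrbddddabr"
Count: 14

14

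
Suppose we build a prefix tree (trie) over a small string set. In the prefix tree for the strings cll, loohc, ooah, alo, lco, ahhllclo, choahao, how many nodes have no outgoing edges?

7

A leaf is a node with no children — equivalently, the end of a word that is not a proper prefix of any other stored word.
Those words: "ahhllclo", "alo", "choahao", "cll", "lco", "loohc", "ooah"
Leaf count: 7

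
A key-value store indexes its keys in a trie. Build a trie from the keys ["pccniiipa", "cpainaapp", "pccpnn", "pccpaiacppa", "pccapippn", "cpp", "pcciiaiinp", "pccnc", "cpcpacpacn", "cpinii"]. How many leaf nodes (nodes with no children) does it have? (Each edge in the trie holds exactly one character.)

10

A leaf is a node with no children — equivalently, the end of a word that is not a proper prefix of any other stored word.
Those words: "cpainaapp", "cpcpacpacn", "cpinii", "cpp", "pccapippn", "pcciiaiinp", "pccnc", "pccniiipa", "pccpaiacppa", "pccpnn"
Leaf count: 10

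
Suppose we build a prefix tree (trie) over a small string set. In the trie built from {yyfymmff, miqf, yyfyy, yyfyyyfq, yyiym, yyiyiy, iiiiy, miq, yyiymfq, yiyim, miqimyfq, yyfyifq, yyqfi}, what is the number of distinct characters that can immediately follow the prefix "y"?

2

The children of the "y" node are the distinct next characters among strings starting with "y".
Distinct next characters after "y": i, y.
That node has 2 child edges.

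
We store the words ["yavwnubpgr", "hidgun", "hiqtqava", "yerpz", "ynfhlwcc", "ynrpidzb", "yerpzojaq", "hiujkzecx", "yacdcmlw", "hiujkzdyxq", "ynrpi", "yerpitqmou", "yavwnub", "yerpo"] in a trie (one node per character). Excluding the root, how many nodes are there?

67

Count nodes per top-level branch (shared prefixes stored once):
  'h'-branch (hidgun, hiqtqava, hiujkzdyxq, hiujkzecx): 23 nodes
  'y'-branch (yacdcmlw, yavwnub, yavwnubpgr, yerpitqmou, yerpo, yerpz, yerpzojaq, ynfhlwcc, ynrpi, ynrpidzb): 44 nodes
Sum: 67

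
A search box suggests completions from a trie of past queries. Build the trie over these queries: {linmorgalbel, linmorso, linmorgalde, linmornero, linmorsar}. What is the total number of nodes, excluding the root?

22

Trie structure (* marks end of a word):
(root)
└─ l
   └─ i
      └─ n
         └─ m
            └─ o
               └─ r
                  ├─ g
                  │  └─ a
                  │     └─ l
                  │        ├─ b
                  │        │  └─ e
                  │        │     └─ l *
                  │        └─ d
                  │           └─ e *
                  ├─ n
                  │  └─ e
                  │     └─ r
                  │        └─ o *
                  └─ s
                     ├─ a
                     │  └─ r *
                     └─ o *
Counting every labelled node above: 22.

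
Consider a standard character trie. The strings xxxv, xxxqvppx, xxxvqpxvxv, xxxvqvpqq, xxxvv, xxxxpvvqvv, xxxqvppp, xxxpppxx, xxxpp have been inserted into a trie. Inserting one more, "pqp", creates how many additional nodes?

3

"pqp" shares no prefix with any stored word, so all 3 characters open new nodes.
3 − 0 = 3 new nodes.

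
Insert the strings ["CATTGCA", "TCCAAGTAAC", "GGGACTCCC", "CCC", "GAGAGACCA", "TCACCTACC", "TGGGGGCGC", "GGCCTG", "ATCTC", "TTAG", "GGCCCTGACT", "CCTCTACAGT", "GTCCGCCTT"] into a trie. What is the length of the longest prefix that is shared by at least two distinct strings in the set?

The deepest shared node is where two words last agree before diverging.
"GGCCCTGACT" and "GGCCTG" agree on "GGCC" (4 characters) before diverging; nothing deeper is shared.
Longest shared-prefix length: 4

4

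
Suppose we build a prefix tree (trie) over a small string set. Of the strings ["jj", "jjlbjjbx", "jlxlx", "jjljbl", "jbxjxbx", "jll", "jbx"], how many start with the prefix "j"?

7

Traverse to the node for "j", then collect every word in that subtree.
Matches: "jbx", "jbxjxbx", "jj", "jjlbjjbx", "jjljbl", "jll", "jlxlx"
Count: 7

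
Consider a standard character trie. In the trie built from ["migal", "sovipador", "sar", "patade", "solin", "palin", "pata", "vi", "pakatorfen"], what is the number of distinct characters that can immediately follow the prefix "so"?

Follow the path "so" to its node, then look at its outgoing edges.
Distinct next characters after "so": l, v.
That node has 2 child edges.

2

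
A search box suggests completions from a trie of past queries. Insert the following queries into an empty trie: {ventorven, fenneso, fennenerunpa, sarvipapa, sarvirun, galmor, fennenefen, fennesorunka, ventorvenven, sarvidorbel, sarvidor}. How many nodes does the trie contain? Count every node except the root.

58

Insert word by word; a character creates a node only if that edge doesn't already exist:
  "ventorven" → 9 new (v, e, n, t, o, r, v, e, n)
  "fenneso" → 7 new (f, e, n, n, e, s, o)
  "fennenerunpa" → prefix "fenne" already present; 7 new (n, e, r, u, n, p, a)
  "sarvipapa" → 9 new (s, a, r, v, i, p, a, p, a)
  "sarvirun" → prefix "sarvi" already present; 3 new (r, u, n)
  "galmor" → 6 new (g, a, l, m, o, r)
  "fennenefen" → prefix "fennene" already present; 3 new (f, e, n)
  "fennesorunka" → prefix "fenneso" already present; 5 new (r, u, n, k, a)
  "ventorvenven" → prefix "ventorven" already present; 3 new (v, e, n)
  "sarvidorbel" → prefix "sarvi" already present; 6 new (d, o, r, b, e, l)
  "sarvidor" → prefix "sarvidor" already present; 0 new (none)
Total nodes = 9 + 7 + 7 + 9 + 3 + 6 + 3 + 5 + 3 + 6 + 0 = 58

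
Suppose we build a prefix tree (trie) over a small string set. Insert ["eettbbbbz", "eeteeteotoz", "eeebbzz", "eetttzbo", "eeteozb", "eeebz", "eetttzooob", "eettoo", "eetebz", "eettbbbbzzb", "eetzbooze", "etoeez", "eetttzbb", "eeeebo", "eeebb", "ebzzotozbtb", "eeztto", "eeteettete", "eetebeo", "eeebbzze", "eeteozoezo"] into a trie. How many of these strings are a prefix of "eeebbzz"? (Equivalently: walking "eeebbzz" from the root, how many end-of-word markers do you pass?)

2

Traverse "eeebbzz" character by character; count nodes along the way that are marked as word ends.
Prefixes of the query that are stored words: "eeebb", "eeebbzz"
Count: 2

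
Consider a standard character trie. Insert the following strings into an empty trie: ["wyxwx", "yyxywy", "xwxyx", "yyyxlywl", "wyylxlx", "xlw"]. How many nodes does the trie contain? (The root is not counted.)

29

Trace insertions, counting only characters that open a new branch:
  "wyxwx" → 5 new (w, y, x, w, x)
  "yyxywy" → 6 new (y, y, x, y, w, y)
  "xwxyx" → 5 new (x, w, x, y, x)
  "yyyxlywl" → prefix "yy" already present; 6 new (y, x, l, y, w, l)
  "wyylxlx" → prefix "wy" already present; 5 new (y, l, x, l, x)
  "xlw" → prefix "x" already present; 2 new (l, w)
Total nodes = 5 + 6 + 5 + 6 + 5 + 2 = 29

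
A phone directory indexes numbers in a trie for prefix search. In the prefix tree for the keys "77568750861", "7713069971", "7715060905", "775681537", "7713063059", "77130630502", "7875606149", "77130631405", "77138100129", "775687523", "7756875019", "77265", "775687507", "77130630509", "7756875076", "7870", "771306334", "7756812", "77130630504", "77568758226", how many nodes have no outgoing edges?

19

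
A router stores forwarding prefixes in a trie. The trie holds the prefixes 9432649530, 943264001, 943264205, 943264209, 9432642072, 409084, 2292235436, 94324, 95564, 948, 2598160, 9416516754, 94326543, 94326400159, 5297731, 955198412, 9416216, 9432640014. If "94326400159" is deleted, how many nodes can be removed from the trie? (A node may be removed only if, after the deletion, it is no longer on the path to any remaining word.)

2

A node on "94326400159"'s path can go only if nothing else ends at it or branches off below it.
The suffix "59" (2 nodes) is used only by "94326400159"; the node for "943264001" still has the child "4", so pruning stops there.
Nodes removed: 2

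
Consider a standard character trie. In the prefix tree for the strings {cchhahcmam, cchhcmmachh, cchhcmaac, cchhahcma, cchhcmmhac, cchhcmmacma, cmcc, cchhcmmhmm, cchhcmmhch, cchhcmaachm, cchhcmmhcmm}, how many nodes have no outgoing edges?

9

Leaves are exactly the stored words that no other stored word extends.
Those words: "cchhahcmam", "cchhcmaachm", "cchhcmmachh", "cchhcmmacma", "cchhcmmhac", "cchhcmmhch", "cchhcmmhcmm", "cchhcmmhmm", "cmcc"
Leaf count: 9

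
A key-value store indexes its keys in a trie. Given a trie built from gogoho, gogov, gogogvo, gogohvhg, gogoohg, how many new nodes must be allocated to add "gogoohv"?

"gogooh" is already a path in the trie; the remaining "v" must be added.
So 7 − 6 = 1 new nodes.

1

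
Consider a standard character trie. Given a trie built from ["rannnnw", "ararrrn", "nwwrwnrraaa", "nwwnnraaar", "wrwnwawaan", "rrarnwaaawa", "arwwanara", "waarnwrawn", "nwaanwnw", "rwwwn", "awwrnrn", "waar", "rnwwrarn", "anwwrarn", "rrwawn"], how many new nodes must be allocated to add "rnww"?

0

Every character of "rnww" already lies on an existing path (it is a prefix of some stored word).
No new nodes are needed: 0.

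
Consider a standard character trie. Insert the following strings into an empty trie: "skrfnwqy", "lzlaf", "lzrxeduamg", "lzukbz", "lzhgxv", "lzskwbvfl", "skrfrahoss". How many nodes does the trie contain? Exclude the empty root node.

42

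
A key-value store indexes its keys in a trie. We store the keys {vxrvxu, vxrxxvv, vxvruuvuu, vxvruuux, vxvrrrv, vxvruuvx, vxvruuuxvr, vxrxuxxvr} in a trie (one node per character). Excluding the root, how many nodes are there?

30

For each word, the new-node count is its length minus the longest prefix already in the trie:
  "vxrvxu" → 6 new (v, x, r, v, x, u)
  "vxrxxvv" → prefix "vxr" already present; 4 new (x, x, v, v)
  "vxvruuvuu" → prefix "vx" already present; 7 new (v, r, u, u, v, u, u)
  "vxvruuux" → prefix "vxvruu" already present; 2 new (u, x)
  "vxvrrrv" → prefix "vxvr" already present; 3 new (r, r, v)
  "vxvruuvx" → prefix "vxvruuv" already present; 1 new (x)
  "vxvruuuxvr" → prefix "vxvruuux" already present; 2 new (v, r)
  "vxrxuxxvr" → prefix "vxrx" already present; 5 new (u, x, x, v, r)
Total nodes = 6 + 4 + 7 + 2 + 3 + 1 + 2 + 5 = 30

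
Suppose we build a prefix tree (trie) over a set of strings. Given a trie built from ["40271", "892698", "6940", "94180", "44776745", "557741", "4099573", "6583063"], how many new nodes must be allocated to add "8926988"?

The longest prefix of "8926988" already in the trie is "892698" (length 6).
So 7 − 6 = 1 new nodes.

1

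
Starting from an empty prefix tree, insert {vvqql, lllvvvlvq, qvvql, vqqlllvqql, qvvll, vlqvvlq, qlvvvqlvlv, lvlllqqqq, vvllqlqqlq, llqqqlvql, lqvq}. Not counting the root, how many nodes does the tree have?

For each word, the new-node count is its length minus the longest prefix already in the trie:
  "vvqql" → 5 new (v, v, q, q, l)
  "lllvvvlvq" → 9 new (l, l, l, v, v, v, l, v, q)
  "qvvql" → 5 new (q, v, v, q, l)
  "vqqlllvqql" → prefix "v" already present; 9 new (q, q, l, l, l, v, q, q, l)
  "qvvll" → prefix "qvv" already present; 2 new (l, l)
  "vlqvvlq" → prefix "v" already present; 6 new (l, q, v, v, l, q)
  "qlvvvqlvlv" → prefix "q" already present; 9 new (l, v, v, v, q, l, v, l, v)
  "lvlllqqqq" → prefix "l" already present; 8 new (v, l, l, l, q, q, q, q)
  "vvllqlqqlq" → prefix "vv" already present; 8 new (l, l, q, l, q, q, l, q)
  "llqqqlvql" → prefix "ll" already present; 7 new (q, q, q, l, v, q, l)
  "lqvq" → prefix "l" already present; 3 new (q, v, q)
Total nodes = 5 + 9 + 5 + 9 + 2 + 6 + 9 + 8 + 8 + 7 + 3 = 71

71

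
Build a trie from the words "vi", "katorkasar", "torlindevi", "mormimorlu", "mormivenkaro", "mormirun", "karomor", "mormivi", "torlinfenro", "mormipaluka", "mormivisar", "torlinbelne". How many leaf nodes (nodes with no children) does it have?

A leaf is a node with no children — equivalently, the end of a word that is not a proper prefix of any other stored word.
Those words: "karomor", "katorkasar", "mormimorlu", "mormipaluka", "mormirun", "mormivenkaro", "mormivisar", "torlinbelne", "torlindevi", "torlinfenro", "vi"
Leaf count: 11

11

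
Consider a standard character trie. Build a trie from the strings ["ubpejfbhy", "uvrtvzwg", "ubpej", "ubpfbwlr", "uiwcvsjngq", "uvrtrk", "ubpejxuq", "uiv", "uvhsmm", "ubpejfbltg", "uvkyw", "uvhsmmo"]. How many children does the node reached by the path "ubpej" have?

Walk "ubpej" from the root, arriving at one node.
Characters that immediately follow "ubpej" among the stored strings: {f, x}.
That node has 2 child edges.

2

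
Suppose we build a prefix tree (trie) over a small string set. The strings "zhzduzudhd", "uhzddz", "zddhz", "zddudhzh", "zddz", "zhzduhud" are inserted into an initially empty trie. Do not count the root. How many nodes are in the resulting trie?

29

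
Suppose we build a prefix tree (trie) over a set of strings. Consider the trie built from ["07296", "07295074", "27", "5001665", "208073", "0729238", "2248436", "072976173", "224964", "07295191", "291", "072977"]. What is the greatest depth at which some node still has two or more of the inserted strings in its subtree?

5

Look for the deepest trie node that still has at least two words in its subtree.
e.g. "07295074" and "07295191" share the prefix "07295" of length 5; no pair shares a longer one.
Longest shared-prefix length: 5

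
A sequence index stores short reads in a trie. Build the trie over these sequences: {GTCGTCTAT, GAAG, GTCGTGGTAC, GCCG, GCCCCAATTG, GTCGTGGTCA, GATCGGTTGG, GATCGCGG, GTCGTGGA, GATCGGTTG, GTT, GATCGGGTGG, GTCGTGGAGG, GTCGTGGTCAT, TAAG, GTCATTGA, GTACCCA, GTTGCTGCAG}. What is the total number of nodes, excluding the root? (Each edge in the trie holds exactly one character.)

70

For each word, the new-node count is its length minus the longest prefix already in the trie:
  "GTCGTCTAT" → 9 new (G, T, C, G, T, C, T, A, T)
  "GAAG" → prefix "G" already present; 3 new (A, A, G)
  "GTCGTGGTAC" → prefix "GTCGT" already present; 5 new (G, G, T, A, C)
  "GCCG" → prefix "G" already present; 3 new (C, C, G)
  "GCCCCAATTG" → prefix "GCC" already present; 7 new (C, C, A, A, T, T, G)
  "GTCGTGGTCA" → prefix "GTCGTGGT" already present; 2 new (C, A)
  "GATCGGTTGG" → prefix "GA" already present; 8 new (T, C, G, G, T, T, G, G)
  "GATCGCGG" → prefix "GATCG" already present; 3 new (C, G, G)
  "GTCGTGGA" → prefix "GTCGTGG" already present; 1 new (A)
  "GATCGGTTG" → prefix "GATCGGTTG" already present; 0 new (none)
  "GTT" → prefix "GT" already present; 1 new (T)
  "GATCGGGTGG" → prefix "GATCGG" already present; 4 new (G, T, G, G)
  "GTCGTGGAGG" → prefix "GTCGTGGA" already present; 2 new (G, G)
  "GTCGTGGTCAT" → prefix "GTCGTGGTCA" already present; 1 new (T)
  "TAAG" → 4 new (T, A, A, G)
  "GTCATTGA" → prefix "GTC" already present; 5 new (A, T, T, G, A)
  "GTACCCA" → prefix "GT" already present; 5 new (A, C, C, C, A)
  "GTTGCTGCAG" → prefix "GTT" already present; 7 new (G, C, T, G, C, A, G)
Total nodes = 9 + 3 + 5 + 3 + 7 + 2 + 8 + 3 + 1 + 0 + 1 + 4 + 2 + 1 + 4 + 5 + 5 + 7 = 70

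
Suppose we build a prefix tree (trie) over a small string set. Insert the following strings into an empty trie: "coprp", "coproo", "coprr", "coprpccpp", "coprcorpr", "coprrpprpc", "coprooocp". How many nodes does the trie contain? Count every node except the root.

Count nodes per top-level branch (shared prefixes stored once):
  'c'-branch (coprcorpr, coproo, coprooocp, coprp, coprpccpp, coprr, coprrpprpc): 25 nodes
Sum: 25

25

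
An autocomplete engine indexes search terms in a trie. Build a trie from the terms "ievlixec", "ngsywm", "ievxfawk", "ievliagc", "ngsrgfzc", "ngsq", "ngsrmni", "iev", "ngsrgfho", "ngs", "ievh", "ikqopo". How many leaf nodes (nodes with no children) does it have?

10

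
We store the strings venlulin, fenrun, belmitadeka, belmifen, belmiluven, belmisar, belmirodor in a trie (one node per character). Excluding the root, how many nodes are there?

41

Insert word by word; a character creates a node only if that edge doesn't already exist:
  "venlulin" → 8 new (v, e, n, l, u, l, i, n)
  "fenrun" → 6 new (f, e, n, r, u, n)
  "belmitadeka" → 11 new (b, e, l, m, i, t, a, d, e, k, a)
  "belmifen" → prefix "belmi" already present; 3 new (f, e, n)
  "belmiluven" → prefix "belmi" already present; 5 new (l, u, v, e, n)
  "belmisar" → prefix "belmi" already present; 3 new (s, a, r)
  "belmirodor" → prefix "belmi" already present; 5 new (r, o, d, o, r)
Total nodes = 8 + 6 + 11 + 3 + 5 + 3 + 5 = 41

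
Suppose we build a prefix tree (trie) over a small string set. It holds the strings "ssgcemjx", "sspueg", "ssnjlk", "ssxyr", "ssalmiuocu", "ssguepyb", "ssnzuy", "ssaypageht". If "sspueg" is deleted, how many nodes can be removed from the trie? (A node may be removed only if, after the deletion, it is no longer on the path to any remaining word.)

4

A node on "sspueg"'s path can go only if nothing else ends at it or branches off below it.
The suffix "pueg" (4 nodes) is used only by "sspueg"; the node for "ss" still has the child "g", so pruning stops there.
Nodes removed: 4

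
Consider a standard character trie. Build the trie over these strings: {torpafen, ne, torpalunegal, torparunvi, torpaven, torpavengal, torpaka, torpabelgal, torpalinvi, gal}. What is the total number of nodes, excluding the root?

43

For each word, the new-node count is its length minus the longest prefix already in the trie:
  "torpafen" → 8 new (t, o, r, p, a, f, e, n)
  "ne" → 2 new (n, e)
  "torpalunegal" → prefix "torpa" already present; 7 new (l, u, n, e, g, a, l)
  "torparunvi" → prefix "torpa" already present; 5 new (r, u, n, v, i)
  "torpaven" → prefix "torpa" already present; 3 new (v, e, n)
  "torpavengal" → prefix "torpaven" already present; 3 new (g, a, l)
  "torpaka" → prefix "torpa" already present; 2 new (k, a)
  "torpabelgal" → prefix "torpa" already present; 6 new (b, e, l, g, a, l)
  "torpalinvi" → prefix "torpal" already present; 4 new (i, n, v, i)
  "gal" → 3 new (g, a, l)
Total nodes = 8 + 2 + 7 + 5 + 3 + 3 + 2 + 6 + 4 + 3 = 43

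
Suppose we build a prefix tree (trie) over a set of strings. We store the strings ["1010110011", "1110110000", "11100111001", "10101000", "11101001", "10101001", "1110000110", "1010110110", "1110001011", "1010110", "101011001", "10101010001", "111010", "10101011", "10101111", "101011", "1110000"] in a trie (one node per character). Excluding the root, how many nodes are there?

53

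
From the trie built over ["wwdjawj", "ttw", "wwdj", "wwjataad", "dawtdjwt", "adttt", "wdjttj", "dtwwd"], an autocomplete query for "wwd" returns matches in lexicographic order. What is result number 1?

wwdj

Words with prefix "wwd", in lexicographic order: "wwdj", "wwdjawj"
Position 1: wwdj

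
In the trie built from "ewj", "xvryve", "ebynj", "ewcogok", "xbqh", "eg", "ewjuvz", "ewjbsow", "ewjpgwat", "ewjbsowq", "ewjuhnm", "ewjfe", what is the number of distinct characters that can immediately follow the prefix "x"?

Walk "x" from the root, arriving at one node.
Distinct next characters after "x": b, v.
That node has 2 child edges.

2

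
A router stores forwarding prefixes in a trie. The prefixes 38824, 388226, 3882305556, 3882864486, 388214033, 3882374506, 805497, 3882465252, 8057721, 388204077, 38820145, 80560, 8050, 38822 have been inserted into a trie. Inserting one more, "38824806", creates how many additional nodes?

3

"38824" is already a path in the trie; the remaining "806" must be added.
So 8 − 5 = 3 new nodes.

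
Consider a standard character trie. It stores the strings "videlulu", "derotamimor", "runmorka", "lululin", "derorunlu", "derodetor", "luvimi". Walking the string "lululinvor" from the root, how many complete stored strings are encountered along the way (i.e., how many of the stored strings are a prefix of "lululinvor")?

1

Walk "lululinvor" from the root; an end-of-word marker is hit whenever a stored word is a prefix of "lululinvor".
Prefixes of the query that are stored words: "lululin"
Count: 1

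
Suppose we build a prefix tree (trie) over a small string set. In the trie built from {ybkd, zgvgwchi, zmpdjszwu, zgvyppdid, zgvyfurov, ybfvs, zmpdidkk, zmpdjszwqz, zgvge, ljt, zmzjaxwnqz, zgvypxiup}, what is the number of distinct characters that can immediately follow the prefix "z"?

2

The children of the "z" node are the distinct next characters among strings starting with "z".
Characters that immediately follow "z" among the stored strings: {g, m}.
That node has 2 child edges.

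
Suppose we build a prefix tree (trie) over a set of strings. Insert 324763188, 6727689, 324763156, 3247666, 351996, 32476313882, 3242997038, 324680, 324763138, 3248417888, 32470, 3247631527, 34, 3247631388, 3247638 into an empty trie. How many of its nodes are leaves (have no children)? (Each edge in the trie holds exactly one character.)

13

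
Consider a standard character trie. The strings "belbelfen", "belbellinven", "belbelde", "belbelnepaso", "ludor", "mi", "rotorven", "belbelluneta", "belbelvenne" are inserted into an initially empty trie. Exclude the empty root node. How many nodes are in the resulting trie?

48

Count nodes per top-level branch (shared prefixes stored once):
  'b'-branch (belbelde, belbelfen, belbellinven, belbelluneta, belbelnepaso, belbelvenne): 33 nodes
  'l'-branch (ludor): 5 nodes
  'm'-branch (mi): 2 nodes
  'r'-branch (rotorven): 8 nodes
Sum: 48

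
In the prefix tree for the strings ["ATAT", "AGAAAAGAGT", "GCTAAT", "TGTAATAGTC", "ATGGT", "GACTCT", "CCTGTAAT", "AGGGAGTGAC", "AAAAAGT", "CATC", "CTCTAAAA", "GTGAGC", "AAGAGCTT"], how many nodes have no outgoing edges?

Leaves are exactly the stored words that no other stored word extends.
Those words: "AAAAAGT", "AAGAGCTT", "AGAAAAGAGT", "AGGGAGTGAC", "ATAT", "ATGGT", "CATC", "CCTGTAAT", "CTCTAAAA", "GACTCT", "GCTAAT", "GTGAGC", "TGTAATAGTC"
Leaf count: 13

13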